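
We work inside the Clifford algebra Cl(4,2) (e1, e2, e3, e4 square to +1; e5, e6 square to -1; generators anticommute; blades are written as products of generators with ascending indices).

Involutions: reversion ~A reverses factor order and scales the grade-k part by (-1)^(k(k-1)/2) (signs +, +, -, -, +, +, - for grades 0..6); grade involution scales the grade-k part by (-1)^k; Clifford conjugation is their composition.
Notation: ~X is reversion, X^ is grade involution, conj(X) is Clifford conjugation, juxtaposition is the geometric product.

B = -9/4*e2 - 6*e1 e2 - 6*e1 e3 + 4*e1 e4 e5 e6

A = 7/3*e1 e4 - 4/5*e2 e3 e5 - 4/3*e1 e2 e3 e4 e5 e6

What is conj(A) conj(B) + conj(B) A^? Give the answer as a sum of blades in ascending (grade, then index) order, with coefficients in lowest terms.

first term: 16/3*e2 e3 - 14*e2 e4 - 14*e3 e4 - 9/5*e3 e5 + 28/3*e5 e6 + 21/4*e1 e2 e4 - 24/5*e1 e2 e5 + 24/5*e1 e3 e5 + 8*e2 e4 e5 e6 - 8*e3 e4 e5 e6 + 16/5*e1 e2 e3 e4 e6 + 3*e1 e3 e4 e5 e6
second term: -16/3*e2 e3 - 14*e2 e4 - 14*e3 e4 + 9/5*e3 e5 - 28/3*e5 e6 - 21/4*e1 e2 e4 - 24/5*e1 e2 e5 + 24/5*e1 e3 e5 - 8*e2 e4 e5 e6 + 8*e3 e4 e5 e6 + 16/5*e1 e2 e3 e4 e6 + 3*e1 e3 e4 e5 e6
Answer: -28*e2 e4 - 28*e3 e4 - 48/5*e1 e2 e5 + 48/5*e1 e3 e5 + 32/5*e1 e2 e3 e4 e6 + 6*e1 e3 e4 e5 e6


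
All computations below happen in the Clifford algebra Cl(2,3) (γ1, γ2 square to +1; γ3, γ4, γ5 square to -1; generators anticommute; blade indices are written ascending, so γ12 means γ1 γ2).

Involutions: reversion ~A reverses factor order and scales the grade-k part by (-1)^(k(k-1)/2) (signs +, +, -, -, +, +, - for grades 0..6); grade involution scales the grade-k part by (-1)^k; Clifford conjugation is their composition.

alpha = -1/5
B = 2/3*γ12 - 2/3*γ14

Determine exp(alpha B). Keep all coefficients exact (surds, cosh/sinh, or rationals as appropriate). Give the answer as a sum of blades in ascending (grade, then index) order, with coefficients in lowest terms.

B^2 term by term: the squares give (2/3)^2*(γ12)^2 + (-2/3)^2*(γ14)^2 = 4/9*(-1) + 4/9*(+1) = 0 (each basis 2-blade squares to minus the product of its generators' squares); cross terms between blades sharing an index anticommute and cancel. So B^2 = 0.
B^2 = 0, and the exponential is exactly linear here: exp(alpha B) = 1 + alpha B (parabolic case).
Answer: 1 - 2/15*γ12 + 2/15*γ14


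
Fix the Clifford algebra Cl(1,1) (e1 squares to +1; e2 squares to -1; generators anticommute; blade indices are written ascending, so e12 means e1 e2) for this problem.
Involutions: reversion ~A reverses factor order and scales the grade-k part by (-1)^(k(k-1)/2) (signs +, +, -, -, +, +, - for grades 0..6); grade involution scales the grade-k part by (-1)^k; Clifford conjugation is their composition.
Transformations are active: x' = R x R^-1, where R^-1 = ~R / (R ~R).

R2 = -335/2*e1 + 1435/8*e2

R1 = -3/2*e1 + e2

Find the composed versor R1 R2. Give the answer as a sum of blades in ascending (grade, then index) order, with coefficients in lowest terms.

Distribute over the terms of R1 (each basis-blade product reordered to ascending indices, repeated generators contracted through their squares):
(-3/2*e1) R2 = 1005/4 - 4305/16*e12
(e2) R2 = -1435/8 + 335/2*e12
Summing the partial products and collecting blades:
Answer: 575/8 - 1625/16*e12


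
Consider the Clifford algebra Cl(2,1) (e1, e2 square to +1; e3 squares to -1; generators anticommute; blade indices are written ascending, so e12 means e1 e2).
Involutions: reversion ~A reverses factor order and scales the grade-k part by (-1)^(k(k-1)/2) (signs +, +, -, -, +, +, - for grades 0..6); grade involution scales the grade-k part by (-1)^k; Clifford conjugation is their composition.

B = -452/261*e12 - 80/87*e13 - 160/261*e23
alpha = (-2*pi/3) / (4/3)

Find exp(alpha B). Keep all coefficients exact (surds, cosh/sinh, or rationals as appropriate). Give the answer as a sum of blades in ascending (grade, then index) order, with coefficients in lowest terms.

B^2 term by term: the squares give (-452/261)^2*(e12)^2 + (-80/87)^2*(e13)^2 + (-160/261)^2*(e23)^2 = 204304/68121*(-1) + 6400/7569*(+1) + 25600/68121*(+1) = -16/9 (each basis 2-blade squares to minus the product of its generators' squares); cross terms between blades sharing an index anticommute and cancel. So B^2 = -16/9.
B^2 = -16/9 — circular case — the even/odd split gives cos and sin: l = 4/3, alpha*l = -2*pi/3, so exp(alpha B) = cos(-2*pi/3) + (sin(-2*pi/3)/(4/3))*B = -1/2 + (-3*sqrt(3)/8)*B.
Answer: -1/2 + 113*sqrt(3)/174*e12 + 10*sqrt(3)/29*e13 + 20*sqrt(3)/87*e23


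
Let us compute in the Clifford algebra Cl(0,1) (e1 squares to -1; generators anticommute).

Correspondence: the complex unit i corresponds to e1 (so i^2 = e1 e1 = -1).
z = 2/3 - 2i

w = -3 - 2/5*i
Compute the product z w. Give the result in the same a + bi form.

In blades: z = 2/3 - 2*e1, w = -3 - 2/5*e1.
Distribute z over w term by term (generator squares from the signature, products reordered to ascending indices): (2/3)*w = -2 - 4/15*e1; (-2*e1)*w = -4/5 + 6*e1.
Sum: -14/5 + 86/15*e1; translating back through the correspondence:
Answer: -14/5 + 86/15*i


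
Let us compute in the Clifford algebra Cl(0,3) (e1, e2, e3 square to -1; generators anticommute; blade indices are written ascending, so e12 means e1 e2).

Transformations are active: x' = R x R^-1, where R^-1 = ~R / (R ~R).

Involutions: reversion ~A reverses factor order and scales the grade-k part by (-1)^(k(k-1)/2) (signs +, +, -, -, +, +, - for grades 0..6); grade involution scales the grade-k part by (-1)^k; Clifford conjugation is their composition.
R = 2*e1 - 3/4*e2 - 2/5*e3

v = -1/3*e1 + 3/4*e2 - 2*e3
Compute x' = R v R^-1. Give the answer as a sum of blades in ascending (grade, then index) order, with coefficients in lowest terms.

~R = 2*e1 - 3/4*e2 - 2/5*e3, and R ~R = -1889/400, so R^-1 = ~R / (-1889/400).
R v = 103/240 + 5/4*e12 - 62/15*e13 + 9/5*e23
Answer: -57/1889*e1 - 4637/7556*e2 + 11746/5667*e3


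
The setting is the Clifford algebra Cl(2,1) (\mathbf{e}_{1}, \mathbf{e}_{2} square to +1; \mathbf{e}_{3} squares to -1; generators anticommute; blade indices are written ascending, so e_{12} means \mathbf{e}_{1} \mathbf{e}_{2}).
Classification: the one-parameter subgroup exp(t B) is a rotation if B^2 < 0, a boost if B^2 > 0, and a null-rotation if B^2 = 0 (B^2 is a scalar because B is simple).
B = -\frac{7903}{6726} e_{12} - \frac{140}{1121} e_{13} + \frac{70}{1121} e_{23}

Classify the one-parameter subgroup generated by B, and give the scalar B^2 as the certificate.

B^2 term by term: the squares give (-\frac{7903}{6726})^2*(e_{12})^2 + (-\frac{140}{1121})^2*(e_{13})^2 + (\frac{70}{1121})^2*(e_{23})^2 = \frac{62457409}{45239076}*(-1) + \frac{19600}{1256641}*(+1) + \frac{4900}{1256641}*(+1) = -\frac{49}{36} (each basis 2-blade squares to minus the product of its generators' squares); cross terms between blades sharing an index anticommute and cancel. So B^2 = -\frac{49}{36}.
Answer: rotation, certificate B^2 = -\frac{49}{36}. Certificate logic: -\frac{49}{36} is a conjugation-invariant scalar, so its sign fixes rotation versus boost versus null-rotation outright.


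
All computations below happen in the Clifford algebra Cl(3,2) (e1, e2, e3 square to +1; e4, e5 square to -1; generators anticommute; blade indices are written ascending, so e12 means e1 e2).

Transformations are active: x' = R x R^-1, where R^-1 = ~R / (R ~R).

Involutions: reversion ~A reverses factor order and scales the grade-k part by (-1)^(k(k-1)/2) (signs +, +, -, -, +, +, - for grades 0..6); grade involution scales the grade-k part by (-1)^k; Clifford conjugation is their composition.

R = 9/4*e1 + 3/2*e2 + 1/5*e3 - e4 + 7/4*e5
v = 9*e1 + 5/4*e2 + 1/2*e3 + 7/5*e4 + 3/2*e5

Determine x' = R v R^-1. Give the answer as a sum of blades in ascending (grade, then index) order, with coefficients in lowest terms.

~R = 9/4*e1 + 3/2*e2 + 1/5*e3 - e4 + 7/4*e5, and R ~R = 329/100, so R^-1 = ~R / (329/100).
R v = 21 - 171/16*e12 - 27/40*e13 + 243/20*e14 - 99/8*e15 + 1/2*e23 + 67/20*e24 + 1/16*e25 + 39/50*e34 - 23/40*e35 - 79/20*e45
Answer: 927/47*e1 + 3365/188*e2 + 193/94*e3 - 3329/235*e4 + 1959/94*e5


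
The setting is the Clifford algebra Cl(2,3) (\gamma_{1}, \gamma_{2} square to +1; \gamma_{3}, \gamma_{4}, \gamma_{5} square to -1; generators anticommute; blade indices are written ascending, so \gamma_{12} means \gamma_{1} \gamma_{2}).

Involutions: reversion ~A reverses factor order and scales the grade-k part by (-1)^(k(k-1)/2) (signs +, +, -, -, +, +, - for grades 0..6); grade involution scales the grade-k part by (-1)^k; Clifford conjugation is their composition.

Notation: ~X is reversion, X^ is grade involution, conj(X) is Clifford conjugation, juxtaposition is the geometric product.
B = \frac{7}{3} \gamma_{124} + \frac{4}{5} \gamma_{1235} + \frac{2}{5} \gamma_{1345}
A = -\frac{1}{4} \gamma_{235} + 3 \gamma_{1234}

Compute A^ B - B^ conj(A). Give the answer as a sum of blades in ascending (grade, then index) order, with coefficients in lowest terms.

first term: \frac{1}{5} \gamma_{1} + 7 \gamma_{3} + \frac{6}{5} \gamma_{25} - \frac{12}{5} \gamma_{45} - \frac{1}{10} \gamma_{124} + \frac{7}{12} \gamma_{1345}
second term: \frac{1}{5} \gamma_{1} + 7 \gamma_{3} - \frac{6}{5} \gamma_{25} + \frac{12}{5} \gamma_{45} + \frac{1}{10} \gamma_{124} + \frac{7}{12} \gamma_{1345}
Answer: \frac{12}{5} \gamma_{25} - \frac{24}{5} \gamma_{45} - \frac{1}{5} \gamma_{124}


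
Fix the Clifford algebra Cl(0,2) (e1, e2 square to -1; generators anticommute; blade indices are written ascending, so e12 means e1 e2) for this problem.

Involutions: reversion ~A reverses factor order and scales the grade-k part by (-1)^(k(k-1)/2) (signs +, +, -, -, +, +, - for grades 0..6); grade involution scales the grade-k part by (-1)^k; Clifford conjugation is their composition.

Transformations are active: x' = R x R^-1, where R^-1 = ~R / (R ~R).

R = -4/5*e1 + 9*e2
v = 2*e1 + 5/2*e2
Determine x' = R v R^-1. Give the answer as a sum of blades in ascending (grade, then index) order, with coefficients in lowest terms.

~R = -4/5*e1 + 9*e2, and R ~R = -2041/25, so R^-1 = ~R / (-2041/25).
R v = -209/10 - 20*e12
Answer: -4918/2041*e1 + 8605/4082*e2


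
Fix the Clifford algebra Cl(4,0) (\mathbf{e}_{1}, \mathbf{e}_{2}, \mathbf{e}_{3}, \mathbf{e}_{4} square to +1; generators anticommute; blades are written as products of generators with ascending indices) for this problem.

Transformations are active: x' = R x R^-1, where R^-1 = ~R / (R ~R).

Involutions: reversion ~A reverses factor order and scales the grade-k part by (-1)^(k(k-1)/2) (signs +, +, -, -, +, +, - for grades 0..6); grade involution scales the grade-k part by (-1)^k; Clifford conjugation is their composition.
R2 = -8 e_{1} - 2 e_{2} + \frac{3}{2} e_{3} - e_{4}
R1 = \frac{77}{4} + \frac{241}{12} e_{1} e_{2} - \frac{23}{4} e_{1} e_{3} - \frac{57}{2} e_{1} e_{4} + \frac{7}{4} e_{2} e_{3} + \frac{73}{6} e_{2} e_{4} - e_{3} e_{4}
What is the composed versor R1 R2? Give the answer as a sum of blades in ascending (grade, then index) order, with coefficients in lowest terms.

Distribute over the terms of R2 (each basis-blade product reordered to ascending indices, repeated generators contracted through their squares):
R1 (-8 e_{1}) = -154 e_{1} + \frac{482}{3} e_{2} - 46 e_{3} - 228 e_{4} - 14 e_{1} e_{2} e_{3} - \frac{292}{3} e_{1} e_{2} e_{4} + 8 e_{1} e_{3} e_{4}
R1 (-2 e_{2}) = -\frac{241}{6} e_{1} - \frac{77}{2} e_{2} + \frac{7}{2} e_{3} + \frac{73}{3} e_{4} - \frac{23}{2} e_{1} e_{2} e_{3} - 57 e_{1} e_{2} e_{4} + 2 e_{2} e_{3} e_{4}
R1 (\frac{3}{2} e_{3}) = -\frac{69}{8} e_{1} + \frac{21}{8} e_{2} + \frac{231}{8} e_{3} + \frac{3}{2} e_{4} + \frac{241}{8} e_{1} e_{2} e_{3} + \frac{171}{4} e_{1} e_{3} e_{4} - \frac{73}{4} e_{2} e_{3} e_{4}
R1 (-e_{4}) = \frac{57}{2} e_{1} - \frac{73}{6} e_{2} + e_{3} - \frac{77}{4} e_{4} - \frac{241}{12} e_{1} e_{2} e_{4} + \frac{23}{4} e_{1} e_{3} e_{4} - \frac{7}{4} e_{2} e_{3} e_{4}
Summing the partial products and collecting blades:
Answer: -\frac{4183}{24} e_{1} + \frac{901}{8} e_{2} - \frac{101}{8} e_{3} - \frac{2657}{12} e_{4} + \frac{37}{8} e_{1} e_{2} e_{3} - \frac{2093}{12} e_{1} e_{2} e_{4} + \frac{113}{2} e_{1} e_{3} e_{4} - 18 e_{2} e_{3} e_{4}


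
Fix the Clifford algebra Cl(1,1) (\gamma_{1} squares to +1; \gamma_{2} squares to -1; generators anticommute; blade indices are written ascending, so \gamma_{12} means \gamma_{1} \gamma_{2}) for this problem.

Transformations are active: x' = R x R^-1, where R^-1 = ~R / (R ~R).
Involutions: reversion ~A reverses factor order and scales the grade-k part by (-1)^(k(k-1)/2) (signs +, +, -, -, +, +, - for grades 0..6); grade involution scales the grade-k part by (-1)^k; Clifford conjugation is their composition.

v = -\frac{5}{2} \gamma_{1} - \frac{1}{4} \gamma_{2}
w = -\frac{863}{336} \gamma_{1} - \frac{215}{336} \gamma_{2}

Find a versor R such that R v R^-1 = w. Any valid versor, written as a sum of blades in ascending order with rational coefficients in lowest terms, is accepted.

Construction: equal norms (both \frac{99}{16}) license R = v + w = -\frac{1703}{336} \gamma_{1} - \frac{299}{336} \gamma_{2} — nothing changes along that direction, while (v - w)/2 changes sign, so v maps onto w.
Answer: -\frac{1703}{336} \gamma_{1} - \frac{299}{336} \gamma_{2}


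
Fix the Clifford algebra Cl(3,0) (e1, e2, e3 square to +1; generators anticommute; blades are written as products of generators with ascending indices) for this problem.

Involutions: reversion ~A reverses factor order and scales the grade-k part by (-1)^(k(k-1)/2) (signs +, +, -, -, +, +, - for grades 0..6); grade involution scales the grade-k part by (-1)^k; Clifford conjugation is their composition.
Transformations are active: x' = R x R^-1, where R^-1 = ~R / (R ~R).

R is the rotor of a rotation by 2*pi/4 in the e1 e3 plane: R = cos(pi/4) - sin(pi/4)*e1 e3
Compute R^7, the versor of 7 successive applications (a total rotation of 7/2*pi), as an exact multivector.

Half-angle bookkeeping: 7 applications in e1 e3 add up to rotor phase 7*pi/4 = 7*pi/4, so R^7 = cos(7*pi/4) - sin(7*pi/4)*e1 e3.
cos(7*pi/4) = sqrt(2)/2 and sin(7*pi/4) = -sqrt(2)/2, so R^7 = sqrt(2)/2 + sqrt(2)/2*e1 e3. The net rotation is 3/2*pi (after discarding 1 full turn, each of which contributes a factor -1 to the rotor); the rotor keeps the half-angle phase exactly.
Answer: sqrt(2)/2 + sqrt(2)/2*e1 e3


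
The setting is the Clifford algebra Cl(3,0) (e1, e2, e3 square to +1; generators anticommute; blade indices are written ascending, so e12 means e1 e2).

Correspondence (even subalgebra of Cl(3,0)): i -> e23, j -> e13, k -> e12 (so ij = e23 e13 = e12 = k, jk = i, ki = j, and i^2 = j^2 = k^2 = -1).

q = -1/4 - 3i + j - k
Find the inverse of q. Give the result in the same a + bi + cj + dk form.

In blades: q = -1/4 - e12 + e13 - 3*e23.
With qbar = -1/4 + e12 - e13 + 3*e23 (scalar fixed, mapped units negated), q qbar = 177/16 (the sum of squared coefficients), so q^-1 = qbar / (177/16) = -4/177 + 16/177*e12 - 16/177*e13 + 16/59*e23; translating back:
Answer: -4/177 + 16/59*i - 16/177*j + 16/177*k


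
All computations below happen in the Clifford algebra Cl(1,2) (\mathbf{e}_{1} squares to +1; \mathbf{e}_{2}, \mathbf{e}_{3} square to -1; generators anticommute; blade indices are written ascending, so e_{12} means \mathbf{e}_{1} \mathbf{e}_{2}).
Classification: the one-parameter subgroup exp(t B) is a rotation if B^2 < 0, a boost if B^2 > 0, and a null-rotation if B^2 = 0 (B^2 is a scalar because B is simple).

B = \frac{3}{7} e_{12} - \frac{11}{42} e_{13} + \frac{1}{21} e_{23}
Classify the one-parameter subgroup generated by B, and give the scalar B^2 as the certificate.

B^2 term by term: the squares give (\frac{3}{7})^2*(e_{12})^2 + (-\frac{11}{42})^2*(e_{13})^2 + (\frac{1}{21})^2*(e_{23})^2 = \frac{9}{49}*(+1) + \frac{121}{1764}*(+1) + \frac{1}{441}*(-1) = \frac{1}{4} (each basis 2-blade squares to minus the product of its generators' squares); cross terms between blades sharing an index anticommute and cancel. So B^2 = \frac{1}{4}.
Answer: boost, certificate B^2 = \frac{1}{4}. B^2 = \frac{1}{4} is basis-independent, so its sign is the whole story.


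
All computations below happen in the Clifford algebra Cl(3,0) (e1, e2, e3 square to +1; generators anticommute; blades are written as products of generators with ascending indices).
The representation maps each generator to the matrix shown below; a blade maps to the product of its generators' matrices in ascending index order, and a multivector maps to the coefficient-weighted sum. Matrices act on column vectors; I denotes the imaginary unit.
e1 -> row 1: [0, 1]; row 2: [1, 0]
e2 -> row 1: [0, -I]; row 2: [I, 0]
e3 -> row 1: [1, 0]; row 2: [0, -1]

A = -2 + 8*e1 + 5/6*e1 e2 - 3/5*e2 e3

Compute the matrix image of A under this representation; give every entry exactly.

Bivector images (products of the table entries): rho(e1 e2) = rho(e1)rho(e2) = row 1: [I, 0]; row 2: [0, -I]; rho(e2 e3) = rho(e2)rho(e3) = row 1: [0, I]; row 2: [I, 0].
M = (-2)*1 + (8)*rho(e1) + (5/6)*rho(e1 e2) + (-3/5)*rho(e2 e3), summed entrywise (1 is the identity matrix):
Answer: row 1: [-2 + 5*I/6, 8 - 3*I/5]; row 2: [8 - 3*I/5, -2 - 5*I/6]


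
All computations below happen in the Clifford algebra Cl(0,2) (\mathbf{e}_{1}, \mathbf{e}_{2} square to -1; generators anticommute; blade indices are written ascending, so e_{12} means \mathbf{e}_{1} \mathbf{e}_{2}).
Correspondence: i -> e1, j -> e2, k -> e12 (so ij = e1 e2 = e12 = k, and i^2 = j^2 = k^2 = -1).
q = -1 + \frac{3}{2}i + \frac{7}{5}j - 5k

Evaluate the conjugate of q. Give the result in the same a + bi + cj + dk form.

In blades: q = -1 + \frac{3}{2} e_{1} + \frac{7}{5} e_{2} - 5 e_{12}.
Conjugation here is Clifford conjugation: the scalar is fixed and the grade-1 and grade-2 blades all flip sign, giving -1 - \frac{3}{2} e_{1} - \frac{7}{5} e_{2} + 5 e_{12}; translating back:
Answer: -1 - \frac{3}{2}i - \frac{7}{5}j + 5k


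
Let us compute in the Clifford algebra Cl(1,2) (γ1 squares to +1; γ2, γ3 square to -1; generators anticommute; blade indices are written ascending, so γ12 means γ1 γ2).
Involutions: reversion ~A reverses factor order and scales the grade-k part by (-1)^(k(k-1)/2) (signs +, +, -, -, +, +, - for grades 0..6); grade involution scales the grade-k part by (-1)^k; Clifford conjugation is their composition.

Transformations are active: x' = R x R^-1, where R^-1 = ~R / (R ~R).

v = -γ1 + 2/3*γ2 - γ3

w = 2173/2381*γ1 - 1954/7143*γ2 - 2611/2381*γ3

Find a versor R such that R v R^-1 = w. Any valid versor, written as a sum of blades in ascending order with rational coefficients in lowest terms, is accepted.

Sketch: the shared square -4/9 makes R = v + w = -208/2381*γ1 + 936/2381*γ2 - 4992/2381*γ3 the natural versor; its sandwich fixes that direction, negates (v - w)/2, and sends v to w.
Answer: -208/2381*γ1 + 936/2381*γ2 - 4992/2381*γ3


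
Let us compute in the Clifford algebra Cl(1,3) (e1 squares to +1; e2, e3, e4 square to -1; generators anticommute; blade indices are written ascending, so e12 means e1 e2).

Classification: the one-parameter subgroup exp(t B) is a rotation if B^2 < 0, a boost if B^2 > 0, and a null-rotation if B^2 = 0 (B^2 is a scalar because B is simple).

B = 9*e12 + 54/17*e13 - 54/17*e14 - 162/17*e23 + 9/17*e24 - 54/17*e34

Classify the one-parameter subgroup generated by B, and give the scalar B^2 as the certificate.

B^2 term by term: the squares give (9)^2*(e12)^2 + (54/17)^2*(e13)^2 + (-54/17)^2*(e14)^2 + (-162/17)^2*(e23)^2 + (9/17)^2*(e24)^2 + (-54/17)^2*(e34)^2 = 81*(+1) + 2916/289*(+1) + 2916/289*(+1) + 26244/289*(-1) + 81/289*(-1) + 2916/289*(-1) = 0 (each basis 2-blade squares to minus the product of its generators' squares); cross terms between blades sharing an index anticommute and cancel; the commuting (index-disjoint) pairs give grade-4 terms 2*c*c'*(blade product), which cancel blade by blade — e1234: -972/17 - 972/289 + 17496/289 = 0 — confirming B is simple. So B^2 = 0.
Answer: null-rotation, certificate B^2 = 0. B^2 = 0 is basis-independent, so its sign is the whole story.


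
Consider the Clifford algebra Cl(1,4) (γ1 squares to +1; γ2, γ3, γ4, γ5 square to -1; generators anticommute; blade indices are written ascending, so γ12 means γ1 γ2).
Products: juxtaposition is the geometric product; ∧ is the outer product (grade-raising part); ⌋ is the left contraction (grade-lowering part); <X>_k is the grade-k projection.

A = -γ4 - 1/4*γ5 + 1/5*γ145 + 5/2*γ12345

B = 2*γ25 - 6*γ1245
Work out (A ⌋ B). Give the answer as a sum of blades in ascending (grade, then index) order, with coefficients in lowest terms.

step 1: 7/10*γ2 + 3/2*γ124 - 6*γ125
Answer: 7/10*γ2 + 3/2*γ124 - 6*γ125


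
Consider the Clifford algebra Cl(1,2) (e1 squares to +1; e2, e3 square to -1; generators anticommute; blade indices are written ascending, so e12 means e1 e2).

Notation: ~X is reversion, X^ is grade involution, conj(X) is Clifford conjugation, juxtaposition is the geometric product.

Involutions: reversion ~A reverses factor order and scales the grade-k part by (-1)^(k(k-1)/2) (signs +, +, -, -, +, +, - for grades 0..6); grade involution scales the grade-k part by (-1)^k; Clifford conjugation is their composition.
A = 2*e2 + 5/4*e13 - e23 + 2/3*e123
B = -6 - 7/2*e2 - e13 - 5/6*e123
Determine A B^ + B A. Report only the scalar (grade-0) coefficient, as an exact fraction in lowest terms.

first term: -317/36 + 5/6*e1 - 99/8*e2 - 7/2*e3 - e12 - 7/2*e13 + 6*e23 - 51/8*e123
second term: 227/36 - 5/6*e1 - 247/24*e2 - 7/2*e3 + e12 - 23/2*e13 + 6*e23 + 19/8*e123
Answer: -5/2


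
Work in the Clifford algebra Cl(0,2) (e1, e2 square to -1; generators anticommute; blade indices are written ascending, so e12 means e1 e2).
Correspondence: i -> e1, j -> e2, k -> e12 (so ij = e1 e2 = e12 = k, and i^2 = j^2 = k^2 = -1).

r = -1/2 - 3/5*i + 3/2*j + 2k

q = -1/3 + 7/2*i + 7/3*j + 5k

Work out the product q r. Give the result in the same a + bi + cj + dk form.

In blades: q = -1/3 + 7/2*e1 + 7/3*e2 + 5*e12, r = -1/2 - 3/5*e1 + 3/2*e2 + 2*e12.
Distribute q over r term by term (generator squares from the signature, products reordered to ascending indices): (-1/3)*r = 1/6 + 1/5*e1 - 1/2*e2 - 2/3*e12; (7/2*e1)*r = 21/10 - 7/4*e1 - 7*e2 + 21/4*e12; (7/3*e2)*r = -7/2 + 14/3*e1 - 7/6*e2 + 7/5*e12; (5*e12)*r = -10 - 15/2*e1 - 3*e2 - 5/2*e12.
Sum: -337/30 - 263/60*e1 - 35/3*e2 + 209/60*e12; translating back through the correspondence:
Answer: -337/30 - 263/60*i - 35/3*j + 209/60*k


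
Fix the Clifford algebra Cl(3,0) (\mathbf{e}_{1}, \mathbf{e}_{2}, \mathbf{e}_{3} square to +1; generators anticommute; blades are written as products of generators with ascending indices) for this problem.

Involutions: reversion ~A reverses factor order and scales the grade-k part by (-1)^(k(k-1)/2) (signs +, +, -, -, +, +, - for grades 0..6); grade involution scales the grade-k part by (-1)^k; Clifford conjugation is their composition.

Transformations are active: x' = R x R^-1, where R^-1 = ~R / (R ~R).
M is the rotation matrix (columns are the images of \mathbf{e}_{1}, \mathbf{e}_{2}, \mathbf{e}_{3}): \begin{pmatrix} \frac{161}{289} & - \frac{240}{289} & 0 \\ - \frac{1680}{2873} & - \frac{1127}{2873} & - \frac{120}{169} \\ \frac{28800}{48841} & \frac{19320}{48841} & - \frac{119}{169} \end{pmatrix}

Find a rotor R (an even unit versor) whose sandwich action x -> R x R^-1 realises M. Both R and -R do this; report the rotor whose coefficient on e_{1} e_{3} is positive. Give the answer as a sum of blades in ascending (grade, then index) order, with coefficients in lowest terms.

Method: write R = a + b12*e_{1} e_{2} + b13*e_{1} e_{3} + b23*e_{2} e_{3} with a^2 + b12^2 + b13^2 + b23^2 = 1 (so R^-1 = ~R). Expanding the columns R e_j ~R gives tr M = 4a^2 - 1 and, from the antisymmetric part, M21 - M12 = -4a*b12, M13 - M31 = 4a*b13, M32 - M23 = -4a*b23.
Here tr M = -\frac{26341}{48841}, so a^2 = (1 + tr M)/4 = \frac{5625}{48841} and a = ±\frac{75}{221}. Taking a = \frac{75}{221}: M21 - M12 = \frac{12000}{48841}, M13 - M31 = -\frac{28800}{48841}, M32 - M23 = \frac{54000}{48841}, giving b12 = -\frac{40}{221}, b13 = -\frac{96}{221}, b23 = -\frac{180}{221}, i.e. R = \frac{75}{221} - \frac{40}{221} e_{1} e_{2} - \frac{96}{221} e_{1} e_{3} - \frac{180}{221} e_{2} e_{3}.
Its e_{1} e_{3} coefficient is negative, so report the other preimage -R.
Answer: -\frac{75}{221} + \frac{40}{221} e_{1} e_{2} + \frac{96}{221} e_{1} e_{3} + \frac{180}{221} e_{2} e_{3}. Sheet selection: the two-to-one cover makes ±R indistinguishable at the matrix level (trace -\frac{26341}{48841}), so uniqueness comes from the required sign on e_{1} e_{3}.


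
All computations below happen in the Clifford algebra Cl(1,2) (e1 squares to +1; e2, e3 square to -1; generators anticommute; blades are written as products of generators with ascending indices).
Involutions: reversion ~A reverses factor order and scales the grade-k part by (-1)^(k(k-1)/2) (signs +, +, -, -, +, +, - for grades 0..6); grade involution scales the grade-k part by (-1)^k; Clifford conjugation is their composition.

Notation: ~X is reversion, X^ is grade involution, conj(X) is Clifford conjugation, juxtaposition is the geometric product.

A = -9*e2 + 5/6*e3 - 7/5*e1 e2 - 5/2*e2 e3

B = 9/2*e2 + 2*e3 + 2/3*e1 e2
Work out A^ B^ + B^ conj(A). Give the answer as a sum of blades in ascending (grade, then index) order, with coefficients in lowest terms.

first term: 379/10 - 3/10*e1 - 5*e2 + 45/4*e3 - 5/3*e1 e3 - 87/4*e2 e3 + 101/45*e1 e2 e3
second term: 1193/30 - 123/10*e1 - 5*e2 + 45/4*e3 - 5/3*e1 e3 + 87/4*e2 e3 - 151/45*e1 e2 e3
Answer: 233/3 - 63/5*e1 - 10*e2 + 45/2*e3 - 10/3*e1 e3 - 10/9*e1 e2 e3


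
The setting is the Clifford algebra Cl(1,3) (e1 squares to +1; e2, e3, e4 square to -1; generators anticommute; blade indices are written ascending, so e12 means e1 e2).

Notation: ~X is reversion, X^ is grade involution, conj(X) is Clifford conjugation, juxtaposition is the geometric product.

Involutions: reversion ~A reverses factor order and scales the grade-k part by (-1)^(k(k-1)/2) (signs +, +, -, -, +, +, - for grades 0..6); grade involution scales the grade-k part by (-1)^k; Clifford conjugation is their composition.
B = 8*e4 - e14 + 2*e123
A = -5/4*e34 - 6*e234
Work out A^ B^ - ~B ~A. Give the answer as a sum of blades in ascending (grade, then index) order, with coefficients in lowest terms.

first term: -10*e3 - 5/4*e13 - 12*e14 + 48*e23 - 6*e123 + 5/2*e124
second term: 10*e3 + 5/4*e13 + 12*e14 - 48*e23 - 6*e123 + 5/2*e124
Answer: -20*e3 - 5/2*e13 - 24*e14 + 96*e23


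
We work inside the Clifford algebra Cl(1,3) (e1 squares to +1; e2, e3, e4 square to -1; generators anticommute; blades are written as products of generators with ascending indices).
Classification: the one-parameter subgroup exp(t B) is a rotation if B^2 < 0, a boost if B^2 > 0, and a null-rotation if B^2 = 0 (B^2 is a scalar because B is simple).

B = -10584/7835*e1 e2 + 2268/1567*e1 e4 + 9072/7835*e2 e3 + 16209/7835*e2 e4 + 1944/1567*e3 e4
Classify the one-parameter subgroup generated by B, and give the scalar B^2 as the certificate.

B^2 term by term: the squares give (-10584/7835)^2*(e1 e2)^2 + (2268/1567)^2*(e1 e4)^2 + (9072/7835)^2*(e2 e3)^2 + (16209/7835)^2*(e2 e4)^2 + (1944/1567)^2*(e3 e4)^2 = 112021056/61387225*(+1) + 5143824/2455489*(+1) + 82301184/61387225*(-1) + 262731681/61387225*(-1) + 3779136/2455489*(-1) = -81/25 (each basis 2-blade squares to minus the product of its generators' squares); cross terms between blades sharing an index anticommute and cancel; the commuting (index-disjoint) pairs give grade-4 terms 2*c*c'*(blade product), which cancel blade by blade — e1 e2 e3 e4: -41150592/12277445 + 41150592/12277445 = 0 — confirming B is simple. So B^2 = -81/25.
Answer: rotation, certificate B^2 = -81/25. The scalar -81/25 is the complete invariant here: its sign names the subgroup type.


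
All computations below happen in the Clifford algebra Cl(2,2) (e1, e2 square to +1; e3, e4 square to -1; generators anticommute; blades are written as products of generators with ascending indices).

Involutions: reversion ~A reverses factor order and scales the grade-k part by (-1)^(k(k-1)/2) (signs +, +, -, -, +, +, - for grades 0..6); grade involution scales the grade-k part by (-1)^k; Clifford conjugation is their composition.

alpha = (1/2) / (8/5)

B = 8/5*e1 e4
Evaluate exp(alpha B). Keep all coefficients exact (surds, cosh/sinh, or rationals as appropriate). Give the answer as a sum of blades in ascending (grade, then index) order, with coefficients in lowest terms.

B^2 = (8/5)^2*(e1 e4)^2 = 64/25*(+1) = 64/25 (a basis 2-blade squares to minus the product of its generators' squares).
B^2 = 64/25 — the series telescopes hyperbolically here: l = 8/5, alpha*l = 1/2, so exp(alpha B) = cosh(1/2) + (sinh(1/2)/(8/5))*B = cosh(1/2) + (5*sinh(1/2)/8)*B.
Answer: cosh(1/2) + sinh(1/2)*e1 e4


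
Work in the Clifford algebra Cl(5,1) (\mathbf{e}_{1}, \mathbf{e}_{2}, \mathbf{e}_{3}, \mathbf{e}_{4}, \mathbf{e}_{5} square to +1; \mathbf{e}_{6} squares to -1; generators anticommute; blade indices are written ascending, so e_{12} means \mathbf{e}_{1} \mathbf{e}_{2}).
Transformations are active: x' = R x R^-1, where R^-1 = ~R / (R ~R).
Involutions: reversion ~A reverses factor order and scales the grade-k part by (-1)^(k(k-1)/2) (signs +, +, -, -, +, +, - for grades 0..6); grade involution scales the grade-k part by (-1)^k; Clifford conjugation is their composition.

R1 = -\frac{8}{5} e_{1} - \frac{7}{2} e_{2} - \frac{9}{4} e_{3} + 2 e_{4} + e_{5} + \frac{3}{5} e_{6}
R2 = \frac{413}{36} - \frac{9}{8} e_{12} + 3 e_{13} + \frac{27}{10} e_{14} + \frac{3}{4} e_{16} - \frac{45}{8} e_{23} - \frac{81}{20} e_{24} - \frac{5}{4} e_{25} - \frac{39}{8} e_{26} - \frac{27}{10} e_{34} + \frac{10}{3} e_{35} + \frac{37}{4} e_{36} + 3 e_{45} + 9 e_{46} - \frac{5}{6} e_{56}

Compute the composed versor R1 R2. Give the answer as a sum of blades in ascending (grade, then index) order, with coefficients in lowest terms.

Distribute over the terms of R1 (each basis-blade product reordered to ascending indices, repeated generators contracted through their squares):
(-\frac{8}{5} e_{1}) R2 = -\frac{826}{45} e_{1} + \frac{9}{5} e_{2} - \frac{24}{5} e_{3} - \frac{108}{25} e_{4} - \frac{6}{5} e_{6} + 9 e_{123} + \frac{162}{25} e_{124} + 2 e_{125} + \frac{39}{5} e_{126} + \frac{108}{25} e_{134} - \frac{16}{3} e_{135} - \frac{74}{5} e_{136} - \frac{24}{5} e_{145} - \frac{72}{5} e_{146} + \frac{4}{3} e_{156}
(-\frac{7}{2} e_{2}) R2 = -\frac{63}{16} e_{1} - \frac{2891}{72} e_{2} + \frac{315}{16} e_{3} + \frac{567}{40} e_{4} + \frac{35}{8} e_{5} + \frac{273}{16} e_{6} + \frac{21}{2} e_{123} + \frac{189}{20} e_{124} + \frac{21}{8} e_{126} + \frac{189}{20} e_{234} - \frac{35}{3} e_{235} - \frac{259}{8} e_{236} - \frac{21}{2} e_{245} - \frac{63}{2} e_{246} + \frac{35}{12} e_{256}
(-\frac{9}{4} e_{3}) R2 = \frac{27}{4} e_{1} - \frac{405}{32} e_{2} - \frac{413}{16} e_{3} + \frac{243}{40} e_{4} - \frac{15}{2} e_{5} - \frac{333}{16} e_{6} + \frac{81}{32} e_{123} + \frac{243}{40} e_{134} + \frac{27}{16} e_{136} - \frac{729}{80} e_{234} - \frac{45}{16} e_{235} - \frac{351}{32} e_{236} - \frac{27}{4} e_{345} - \frac{81}{4} e_{346} + \frac{15}{8} e_{356}
(2 e_{4}) R2 = -\frac{27}{5} e_{1} + \frac{81}{10} e_{2} + \frac{27}{5} e_{3} + \frac{413}{18} e_{4} + 6 e_{5} + 18 e_{6} - \frac{9}{4} e_{124} + 6 e_{134} - \frac{3}{2} e_{146} - \frac{45}{4} e_{234} + \frac{5}{2} e_{245} + \frac{39}{4} e_{246} - \frac{20}{3} e_{345} - \frac{37}{2} e_{346} - \frac{5}{3} e_{456}
(e_{5}) R2 = \frac{5}{4} e_{2} - \frac{10}{3} e_{3} - 3 e_{4} + \frac{413}{36} e_{5} - \frac{5}{6} e_{6} - \frac{9}{8} e_{125} + 3 e_{135} + \frac{27}{10} e_{145} - \frac{3}{4} e_{156} - \frac{45}{8} e_{235} - \frac{81}{20} e_{245} + \frac{39}{8} e_{256} - \frac{27}{10} e_{345} - \frac{37}{4} e_{356} - 9 e_{456}
(\frac{3}{5} e_{6}) R2 = \frac{9}{20} e_{1} - \frac{117}{40} e_{2} + \frac{111}{20} e_{3} + \frac{27}{5} e_{4} - \frac{1}{2} e_{5} + \frac{413}{60} e_{6} - \frac{27}{40} e_{126} + \frac{9}{5} e_{136} + \frac{81}{50} e_{146} - \frac{27}{8} e_{236} - \frac{243}{100} e_{246} - \frac{3}{4} e_{256} - \frac{81}{50} e_{346} + 2 e_{356} + \frac{9}{5} e_{456}
Summing the partial products and collecting blades:
Answer: -\frac{2951}{144} e_{1} - \frac{64201}{1440} e_{2} - \frac{397}{120} e_{3} + \frac{37147}{900} e_{4} + \frac{997}{72} e_{5} + \frac{191}{10} e_{6} + \frac{705}{32} e_{123} + \frac{342}{25} e_{124} + \frac{7}{8} e_{125} + \frac{39}{4} e_{126} + \frac{3279}{200} e_{134} - \frac{7}{3} e_{135} - \frac{181}{16} e_{136} - \frac{21}{10} e_{145} - \frac{357}{25} e_{146} + \frac{7}{12} e_{156} - \frac{873}{80} e_{234} - \frac{965}{48} e_{235} - \frac{1495}{32} e_{236} - \frac{241}{20} e_{245} - \frac{1209}{50} e_{246} + \frac{169}{24} e_{256} - \frac{967}{60} e_{345} - \frac{4037}{100} e_{346} - \frac{43}{8} e_{356} - \frac{133}{15} e_{456}


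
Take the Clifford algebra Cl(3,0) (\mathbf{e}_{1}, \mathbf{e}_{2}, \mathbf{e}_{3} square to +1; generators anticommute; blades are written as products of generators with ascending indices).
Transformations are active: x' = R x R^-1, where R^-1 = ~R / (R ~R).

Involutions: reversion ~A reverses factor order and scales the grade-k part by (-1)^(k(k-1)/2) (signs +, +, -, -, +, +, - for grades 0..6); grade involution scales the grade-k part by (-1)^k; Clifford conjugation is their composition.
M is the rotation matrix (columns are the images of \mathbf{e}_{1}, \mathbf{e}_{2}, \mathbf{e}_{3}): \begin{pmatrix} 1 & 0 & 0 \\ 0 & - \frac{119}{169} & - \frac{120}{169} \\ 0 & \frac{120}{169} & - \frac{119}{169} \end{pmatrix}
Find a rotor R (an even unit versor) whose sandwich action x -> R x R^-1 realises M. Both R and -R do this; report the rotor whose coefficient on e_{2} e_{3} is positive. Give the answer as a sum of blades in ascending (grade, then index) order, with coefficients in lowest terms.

Method: write R = a + b12*e_{1} e_{2} + b13*e_{1} e_{3} + b23*e_{2} e_{3} with a^2 + b12^2 + b13^2 + b23^2 = 1 (so R^-1 = ~R). Expanding the columns R e_j ~R gives tr M = 4a^2 - 1 and, from the antisymmetric part, M21 - M12 = -4a*b12, M13 - M31 = 4a*b13, M32 - M23 = -4a*b23.
Here tr M = -\frac{69}{169}, so a^2 = (1 + tr M)/4 = \frac{25}{169} and a = ±\frac{5}{13}. Taking a = \frac{5}{13}: M21 - M12 = 0, M13 - M31 = 0, M32 - M23 = \frac{240}{169}, giving b12 = 0, b13 = 0, b23 = -\frac{12}{13}, i.e. R = \frac{5}{13} - \frac{12}{13} e_{2} e_{3}.
Its e_{2} e_{3} coefficient is negative, so report the other preimage -R.
Answer: -\frac{5}{13} + \frac{12}{13} e_{2} e_{3}. Why the constraint matters: R and -R act identically through the sandwich — M has trace -\frac{69}{169} either way — so only the sign condition on e_{2} e_{3} picks one of the two preimages.


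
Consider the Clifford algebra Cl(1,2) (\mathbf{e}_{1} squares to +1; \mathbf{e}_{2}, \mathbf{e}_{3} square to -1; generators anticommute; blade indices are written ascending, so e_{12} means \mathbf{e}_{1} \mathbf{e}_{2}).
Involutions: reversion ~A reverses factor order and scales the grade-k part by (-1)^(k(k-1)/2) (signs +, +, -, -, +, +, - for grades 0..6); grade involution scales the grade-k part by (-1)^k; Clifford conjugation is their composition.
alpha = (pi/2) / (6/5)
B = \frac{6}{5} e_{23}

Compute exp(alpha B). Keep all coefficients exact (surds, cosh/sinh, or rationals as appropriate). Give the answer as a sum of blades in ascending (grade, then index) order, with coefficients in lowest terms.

B^2 = (\frac{6}{5})^2*(e_{23})^2 = \frac{36}{25}*(-1) = -\frac{36}{25} (a basis 2-blade squares to minus the product of its generators' squares).
B^2 = -\frac{36}{25} — B^2 < 0, so the exponential closes trigonometrically: l = \frac{6}{5}, alpha*l = \frac{\pi}{2}, so exp(alpha B) = cos(\frac{\pi}{2}) + (sin(\frac{\pi}{2})/(\frac{6}{5}))*B = 0 + (\frac{5}{6})*B.
Answer: e_{23}


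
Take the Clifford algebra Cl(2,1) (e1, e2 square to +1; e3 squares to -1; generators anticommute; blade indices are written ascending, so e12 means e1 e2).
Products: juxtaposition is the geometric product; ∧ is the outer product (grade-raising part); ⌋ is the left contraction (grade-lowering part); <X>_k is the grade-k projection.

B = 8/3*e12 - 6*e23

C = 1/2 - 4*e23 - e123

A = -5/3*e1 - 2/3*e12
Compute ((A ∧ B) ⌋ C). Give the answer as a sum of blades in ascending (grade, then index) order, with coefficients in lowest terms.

step 1: 10*e123
step 2: -10
Answer: -10


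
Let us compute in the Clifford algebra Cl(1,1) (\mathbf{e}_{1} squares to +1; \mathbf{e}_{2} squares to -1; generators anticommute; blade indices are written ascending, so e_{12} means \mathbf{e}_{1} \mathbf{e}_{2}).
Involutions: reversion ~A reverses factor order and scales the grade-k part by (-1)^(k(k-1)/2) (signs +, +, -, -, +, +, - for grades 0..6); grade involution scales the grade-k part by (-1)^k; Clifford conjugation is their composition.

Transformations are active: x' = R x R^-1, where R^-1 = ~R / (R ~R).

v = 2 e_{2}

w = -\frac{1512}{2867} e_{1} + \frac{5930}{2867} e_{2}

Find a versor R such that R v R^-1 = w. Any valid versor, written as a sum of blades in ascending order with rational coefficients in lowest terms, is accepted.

Here q(v) = q(w) = -4; the classical choice R = v + w = -\frac{1512}{2867} e_{1} + \frac{11664}{2867} e_{2} then realises v -> w under the sandwich.
Answer: -\frac{1512}{2867} e_{1} + \frac{11664}{2867} e_{2}


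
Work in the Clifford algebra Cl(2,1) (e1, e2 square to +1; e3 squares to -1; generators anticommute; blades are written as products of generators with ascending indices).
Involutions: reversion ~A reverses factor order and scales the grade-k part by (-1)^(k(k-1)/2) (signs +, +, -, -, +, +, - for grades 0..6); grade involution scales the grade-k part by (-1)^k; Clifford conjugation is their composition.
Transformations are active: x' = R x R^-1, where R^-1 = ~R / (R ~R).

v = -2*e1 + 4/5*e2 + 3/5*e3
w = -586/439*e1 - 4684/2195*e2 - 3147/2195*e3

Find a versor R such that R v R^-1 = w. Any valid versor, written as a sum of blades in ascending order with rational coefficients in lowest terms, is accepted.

Equal squares first: v^2 = w^2 = 107/25. Then v + w = -1464/439*e1 - 2928/2195*e2 - 366/439*e3 is a versor taking v to w, provided it is invertible.
Answer: -1464/439*e1 - 2928/2195*e2 - 366/439*e3


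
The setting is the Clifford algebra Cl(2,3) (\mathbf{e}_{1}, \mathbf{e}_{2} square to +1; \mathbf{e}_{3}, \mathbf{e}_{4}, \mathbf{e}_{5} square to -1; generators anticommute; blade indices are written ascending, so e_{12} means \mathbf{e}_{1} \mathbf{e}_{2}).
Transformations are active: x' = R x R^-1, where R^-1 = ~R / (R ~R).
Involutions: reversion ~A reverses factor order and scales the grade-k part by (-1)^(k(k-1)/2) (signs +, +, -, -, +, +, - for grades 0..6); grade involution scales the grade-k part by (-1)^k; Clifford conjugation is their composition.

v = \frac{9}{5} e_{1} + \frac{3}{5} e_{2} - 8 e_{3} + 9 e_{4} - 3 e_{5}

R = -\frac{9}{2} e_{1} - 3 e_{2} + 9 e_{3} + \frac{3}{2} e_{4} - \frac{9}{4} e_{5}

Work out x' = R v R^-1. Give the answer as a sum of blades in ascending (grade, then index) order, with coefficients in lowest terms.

~R = -\frac{9}{2} e_{1} - 3 e_{2} + 9 e_{3} + \frac{3}{2} e_{4} - \frac{9}{4} e_{5}, and R ~R = -\frac{945}{16}, so R^-1 = ~R / (-\frac{945}{16}).
R v = \frac{837}{20} + \frac{27}{10} e_{12} + \frac{99}{5} e_{13} - \frac{216}{5} e_{14} + \frac{351}{20} e_{15} + \frac{93}{5} e_{23} - \frac{279}{10} e_{24} + \frac{207}{20} e_{25} + 93 e_{34} - 45 e_{35} + \frac{63}{4} e_{45}
Answer: \frac{801}{175} e_{1} + \frac{639}{175} e_{2} - \frac{832}{175} e_{3} - \frac{1947}{175} e_{4} + \frac{1083}{175} e_{5}


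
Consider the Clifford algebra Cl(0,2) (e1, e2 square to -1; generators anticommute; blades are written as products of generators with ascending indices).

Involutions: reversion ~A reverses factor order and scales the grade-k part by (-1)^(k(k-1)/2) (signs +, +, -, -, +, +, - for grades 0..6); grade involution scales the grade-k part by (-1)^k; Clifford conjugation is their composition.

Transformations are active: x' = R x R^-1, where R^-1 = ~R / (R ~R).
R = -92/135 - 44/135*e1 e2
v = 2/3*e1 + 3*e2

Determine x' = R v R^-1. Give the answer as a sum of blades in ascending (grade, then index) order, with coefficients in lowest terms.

~R = -92/135 + 44/135*e1 e2, and R ~R = 416/729, so R^-1 = ~R / (416/729).
R v = 212/405*e1 - 916/405*e2
Answer: -623/325*e1 + 2342/975*e2
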